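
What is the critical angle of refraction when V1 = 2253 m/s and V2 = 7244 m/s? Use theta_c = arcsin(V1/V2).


V1/V2 = 2253/7244 = 0.311016
theta_c = arcsin(0.311016) = 18.1205 degrees

18.1205


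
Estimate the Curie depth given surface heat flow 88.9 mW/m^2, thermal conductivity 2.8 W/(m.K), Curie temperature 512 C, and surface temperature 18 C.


T_Curie - T_surf = 512 - 18 = 494 C
Convert q to W/m^2: 88.9 mW/m^2 = 0.0889 W/m^2
d = 494 * 2.8 / 0.0889 = 15559.06 m

15559.06


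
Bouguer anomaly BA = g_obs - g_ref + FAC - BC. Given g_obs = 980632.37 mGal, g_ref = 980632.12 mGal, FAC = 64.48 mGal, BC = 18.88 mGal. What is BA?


BA = g_obs - g_ref + FAC - BC
= 980632.37 - 980632.12 + 64.48 - 18.88
= 45.85 mGal

45.85


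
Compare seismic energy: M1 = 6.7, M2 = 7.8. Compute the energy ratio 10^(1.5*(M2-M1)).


M2 - M1 = 7.8 - 6.7 = 1.1
1.5 * 1.1 = 1.65
ratio = 10^1.65 = 44.67

44.67


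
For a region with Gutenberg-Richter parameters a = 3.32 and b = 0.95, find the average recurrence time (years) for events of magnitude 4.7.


log10(N) = 3.32 - 0.95*4.7 = -1.145
N = 10^-1.145 = 0.071614
T = 1/N = 1/0.071614 = 13.9637 years

13.9637


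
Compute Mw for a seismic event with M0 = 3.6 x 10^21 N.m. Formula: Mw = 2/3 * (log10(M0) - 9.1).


log10(M0) = log10(3.6 x 10^21) = 21.5563
Mw = 2/3 * (21.5563 - 9.1)
= 2/3 * 12.4563
= 8.3

8.3


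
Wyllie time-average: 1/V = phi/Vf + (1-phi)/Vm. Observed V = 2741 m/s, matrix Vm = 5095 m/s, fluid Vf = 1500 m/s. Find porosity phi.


1/V - 1/Vm = 1/2741 - 1/5095 = 0.00016856
1/Vf - 1/Vm = 1/1500 - 1/5095 = 0.0004704
phi = 0.00016856 / 0.0004704 = 0.3583

0.3583


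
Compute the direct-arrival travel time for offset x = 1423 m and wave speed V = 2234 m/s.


t = x / V
= 1423 / 2234
= 0.637 s

0.637


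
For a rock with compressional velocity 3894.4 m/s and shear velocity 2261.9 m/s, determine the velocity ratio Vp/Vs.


Vp/Vs = 3894.4 / 2261.9
= 1.7217

1.7217


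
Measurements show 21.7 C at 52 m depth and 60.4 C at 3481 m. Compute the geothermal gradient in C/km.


dT = 60.4 - 21.7 = 38.7 C
dz = 3481 - 52 = 3429 m
gradient = dT/dz * 1000 = 38.7/3429 * 1000 = 11.2861 C/km

11.2861


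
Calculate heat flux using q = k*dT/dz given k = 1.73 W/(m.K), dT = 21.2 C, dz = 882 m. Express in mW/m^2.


q = k * dT / dz * 1000
= 1.73 * 21.2 / 882 * 1000
= 0.041583 * 1000
= 41.5828 mW/m^2

41.5828


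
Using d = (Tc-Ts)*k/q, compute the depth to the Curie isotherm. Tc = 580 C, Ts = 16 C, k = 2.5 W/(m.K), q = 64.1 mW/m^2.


T_Curie - T_surf = 580 - 16 = 564 C
Convert q to W/m^2: 64.1 mW/m^2 = 0.0641 W/m^2
d = 564 * 2.5 / 0.0641 = 21996.88 m

21996.88


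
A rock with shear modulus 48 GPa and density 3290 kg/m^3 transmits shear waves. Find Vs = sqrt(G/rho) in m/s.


Convert G to Pa: G = 48e9 Pa
Compute G/rho = 48e9 / 3290 = 14589665.6535
Vs = sqrt(14589665.6535) = 3819.64 m/s

3819.64


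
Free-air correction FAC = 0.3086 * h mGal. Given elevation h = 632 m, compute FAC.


FAC = 0.3086 * h
= 0.3086 * 632
= 195.0352 mGal

195.0352


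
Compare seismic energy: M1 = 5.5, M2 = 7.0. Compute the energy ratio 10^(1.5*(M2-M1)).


M2 - M1 = 7.0 - 5.5 = 1.5
1.5 * 1.5 = 2.25
ratio = 10^2.25 = 177.83

177.83


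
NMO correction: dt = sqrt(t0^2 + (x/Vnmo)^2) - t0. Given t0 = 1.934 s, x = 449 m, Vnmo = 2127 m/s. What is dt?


x/Vnmo = 449/2127 = 0.211095
(x/Vnmo)^2 = 0.044561
t0^2 = 3.740356
sqrt(3.740356 + 0.044561) = 1.945486
dt = 1.945486 - 1.934 = 0.011486

0.011486


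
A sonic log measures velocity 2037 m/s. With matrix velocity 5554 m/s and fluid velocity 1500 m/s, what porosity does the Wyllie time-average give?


1/V - 1/Vm = 1/2037 - 1/5554 = 0.00031087
1/Vf - 1/Vm = 1/1500 - 1/5554 = 0.00048662
phi = 0.00031087 / 0.00048662 = 0.6388

0.6388


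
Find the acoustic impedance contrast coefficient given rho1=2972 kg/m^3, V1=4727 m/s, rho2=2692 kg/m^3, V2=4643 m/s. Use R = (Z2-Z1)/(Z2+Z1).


Z1 = 2972 * 4727 = 14048644
Z2 = 2692 * 4643 = 12498956
R = (12498956 - 14048644) / (12498956 + 14048644) = -1549688 / 26547600 = -0.0584

-0.0584


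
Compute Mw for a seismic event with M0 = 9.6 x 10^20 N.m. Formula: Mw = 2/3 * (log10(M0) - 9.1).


log10(M0) = log10(9.6 x 10^20) = 20.9823
Mw = 2/3 * (20.9823 - 9.1)
= 2/3 * 11.8823
= 7.92

7.92


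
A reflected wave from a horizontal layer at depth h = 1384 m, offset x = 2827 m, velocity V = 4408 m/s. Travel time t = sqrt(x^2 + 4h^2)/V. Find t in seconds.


x^2 + 4h^2 = 2827^2 + 4*1384^2 = 7991929 + 7661824 = 15653753
sqrt(15653753) = 3956.4824
t = 3956.4824 / 4408 = 0.8976 s

0.8976


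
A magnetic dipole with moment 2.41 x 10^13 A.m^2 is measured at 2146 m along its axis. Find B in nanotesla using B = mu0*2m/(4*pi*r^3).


m = 2.41 x 10^13 = 24100000000000 A.m^2
2m = 48200000000000 A.m^2
r^3 = 2146^3 = 9883008136
B = (4pi*10^-7) * 48200000000000 / (4*pi * 9883008136) * 1e9
= 60569906.361211 / 124193543021.7 * 1e9
= 487705.7606 nT

487705.7606


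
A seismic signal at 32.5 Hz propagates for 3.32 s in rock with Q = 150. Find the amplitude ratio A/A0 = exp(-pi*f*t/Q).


pi*f*t/Q = pi*32.5*3.32/150 = 2.259852
A/A0 = exp(-2.259852) = 0.104366

0.104366


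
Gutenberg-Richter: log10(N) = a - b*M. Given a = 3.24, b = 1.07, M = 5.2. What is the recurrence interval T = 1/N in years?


log10(N) = 3.24 - 1.07*5.2 = -2.324
N = 10^-2.324 = 0.004742
T = 1/N = 1/0.004742 = 210.8628 years

210.8628


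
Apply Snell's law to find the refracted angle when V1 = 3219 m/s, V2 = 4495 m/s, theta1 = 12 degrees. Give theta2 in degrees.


sin(theta1) = sin(12 deg) = 0.207912
sin(theta2) = V2/V1 * sin(theta1) = 4495/3219 * 0.207912 = 0.290327
theta2 = arcsin(0.290327) = 16.8775 degrees

16.8775


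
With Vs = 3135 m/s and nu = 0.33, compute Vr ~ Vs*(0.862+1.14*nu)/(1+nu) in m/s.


Numerator factor = 0.862 + 1.14*0.33 = 1.2382
Denominator = 1 + 0.33 = 1.33
Vr = 3135 * 1.2382 / 1.33 = 2918.61 m/s

2918.61


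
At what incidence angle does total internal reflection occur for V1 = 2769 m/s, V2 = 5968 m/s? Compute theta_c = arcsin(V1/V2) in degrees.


V1/V2 = 2769/5968 = 0.463975
theta_c = arcsin(0.463975) = 27.6439 degrees

27.6439


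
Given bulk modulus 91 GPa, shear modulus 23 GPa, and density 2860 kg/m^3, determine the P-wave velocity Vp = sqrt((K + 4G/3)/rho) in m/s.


First compute the effective modulus:
K + 4G/3 = 91e9 + 4*23e9/3 = 121666666666.67 Pa
Then divide by density:
121666666666.67 / 2860 = 42540792.5408 Pa/(kg/m^3)
Take the square root:
Vp = sqrt(42540792.5408) = 6522.33 m/s

6522.33


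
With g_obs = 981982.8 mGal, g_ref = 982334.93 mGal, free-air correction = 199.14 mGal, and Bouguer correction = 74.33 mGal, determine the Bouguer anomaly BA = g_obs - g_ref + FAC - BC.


BA = g_obs - g_ref + FAC - BC
= 981982.8 - 982334.93 + 199.14 - 74.33
= -227.32 mGal

-227.32


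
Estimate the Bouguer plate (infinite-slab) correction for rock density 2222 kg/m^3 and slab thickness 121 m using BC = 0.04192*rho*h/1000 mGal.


BC = 0.04192 * rho * h / 1000
= 0.04192 * 2222 * 121 / 1000
= 11.2707 mGal

11.2707


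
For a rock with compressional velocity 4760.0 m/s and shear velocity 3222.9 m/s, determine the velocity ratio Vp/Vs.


Vp/Vs = 4760.0 / 3222.9
= 1.4769

1.4769


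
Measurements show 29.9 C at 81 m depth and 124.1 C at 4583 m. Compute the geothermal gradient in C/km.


dT = 124.1 - 29.9 = 94.2 C
dz = 4583 - 81 = 4502 m
gradient = dT/dz * 1000 = 94.2/4502 * 1000 = 20.924 C/km

20.924


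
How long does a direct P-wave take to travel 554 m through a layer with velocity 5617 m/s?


t = x / V
= 554 / 5617
= 0.0986 s

0.0986


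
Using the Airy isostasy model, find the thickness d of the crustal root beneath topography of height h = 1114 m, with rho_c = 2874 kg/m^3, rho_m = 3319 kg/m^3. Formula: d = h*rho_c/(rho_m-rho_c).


rho_m - rho_c = 3319 - 2874 = 445
d = 1114 * 2874 / 445
= 3201636 / 445
= 7194.69 m

7194.69


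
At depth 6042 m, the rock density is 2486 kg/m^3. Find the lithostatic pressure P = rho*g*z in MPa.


P = rho * g * z / 1e6
= 2486 * 9.81 * 6042 / 1e6
= 147350241.72 / 1e6
= 147.3502 MPa

147.3502


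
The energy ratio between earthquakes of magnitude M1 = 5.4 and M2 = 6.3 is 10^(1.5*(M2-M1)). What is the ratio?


M2 - M1 = 6.3 - 5.4 = 0.9
1.5 * 0.9 = 1.35
ratio = 10^1.35 = 22.39

22.39


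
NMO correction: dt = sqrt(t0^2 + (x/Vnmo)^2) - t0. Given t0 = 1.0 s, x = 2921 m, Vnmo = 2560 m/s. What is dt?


x/Vnmo = 2921/2560 = 1.141016
(x/Vnmo)^2 = 1.301917
t0^2 = 1.0
sqrt(1.0 + 1.301917) = 1.517207
dt = 1.517207 - 1.0 = 0.517207

0.517207


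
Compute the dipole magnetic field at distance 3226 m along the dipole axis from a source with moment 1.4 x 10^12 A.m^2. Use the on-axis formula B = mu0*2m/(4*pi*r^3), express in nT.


m = 1.4 x 10^12 = 1400000000000 A.m^2
2m = 2800000000000 A.m^2
r^3 = 3226^3 = 33573227176
B = (4pi*10^-7) * 2800000000000 / (4*pi * 33573227176) * 1e9
= 3518583.772021 / 421893615413.69 * 1e9
= 8339.9787 nT

8339.9787


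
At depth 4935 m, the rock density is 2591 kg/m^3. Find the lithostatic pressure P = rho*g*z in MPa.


P = rho * g * z / 1e6
= 2591 * 9.81 * 4935 / 1e6
= 125436398.85 / 1e6
= 125.4364 MPa

125.4364


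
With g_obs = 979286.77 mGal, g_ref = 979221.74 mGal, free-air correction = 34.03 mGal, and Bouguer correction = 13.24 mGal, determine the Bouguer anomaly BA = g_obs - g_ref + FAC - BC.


BA = g_obs - g_ref + FAC - BC
= 979286.77 - 979221.74 + 34.03 - 13.24
= 85.82 mGal

85.82


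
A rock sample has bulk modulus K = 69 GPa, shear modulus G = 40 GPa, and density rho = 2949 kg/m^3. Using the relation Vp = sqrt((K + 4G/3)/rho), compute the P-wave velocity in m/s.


First compute the effective modulus:
K + 4G/3 = 69e9 + 4*40e9/3 = 122333333333.33 Pa
Then divide by density:
122333333333.33 / 2949 = 41482988.5837 Pa/(kg/m^3)
Take the square root:
Vp = sqrt(41482988.5837) = 6440.73 m/s

6440.73


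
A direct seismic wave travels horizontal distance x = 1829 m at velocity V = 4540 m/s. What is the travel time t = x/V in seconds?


t = x / V
= 1829 / 4540
= 0.4029 s

0.4029


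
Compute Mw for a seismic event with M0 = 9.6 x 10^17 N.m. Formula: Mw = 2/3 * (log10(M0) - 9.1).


log10(M0) = log10(9.6 x 10^17) = 17.9823
Mw = 2/3 * (17.9823 - 9.1)
= 2/3 * 8.8823
= 5.92

5.92


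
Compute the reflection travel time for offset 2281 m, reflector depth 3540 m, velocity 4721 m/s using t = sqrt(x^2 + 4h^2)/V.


x^2 + 4h^2 = 2281^2 + 4*3540^2 = 5202961 + 50126400 = 55329361
sqrt(55329361) = 7438.3709
t = 7438.3709 / 4721 = 1.5756 s

1.5756


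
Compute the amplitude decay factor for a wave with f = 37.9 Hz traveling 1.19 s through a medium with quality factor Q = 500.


pi*f*t/Q = pi*37.9*1.19/500 = 0.283378
A/A0 = exp(-0.283378) = 0.753235

0.753235


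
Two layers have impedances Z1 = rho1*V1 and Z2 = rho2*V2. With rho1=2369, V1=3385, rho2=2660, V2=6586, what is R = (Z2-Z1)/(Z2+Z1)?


Z1 = 2369 * 3385 = 8019065
Z2 = 2660 * 6586 = 17518760
R = (17518760 - 8019065) / (17518760 + 8019065) = 9499695 / 25537825 = 0.372

0.372


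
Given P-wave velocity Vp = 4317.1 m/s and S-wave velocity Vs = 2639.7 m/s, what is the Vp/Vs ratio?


Vp/Vs = 4317.1 / 2639.7
= 1.6355

1.6355


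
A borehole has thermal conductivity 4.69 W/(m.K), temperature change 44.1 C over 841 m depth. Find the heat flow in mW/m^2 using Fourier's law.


q = k * dT / dz * 1000
= 4.69 * 44.1 / 841 * 1000
= 0.245932 * 1000
= 245.9322 mW/m^2

245.9322


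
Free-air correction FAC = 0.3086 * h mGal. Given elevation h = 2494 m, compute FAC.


FAC = 0.3086 * h
= 0.3086 * 2494
= 769.6484 mGal

769.6484


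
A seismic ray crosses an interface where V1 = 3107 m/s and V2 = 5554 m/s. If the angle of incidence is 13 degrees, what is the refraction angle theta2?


sin(theta1) = sin(13 deg) = 0.224951
sin(theta2) = V2/V1 * sin(theta1) = 5554/3107 * 0.224951 = 0.402117
theta2 = arcsin(0.402117) = 23.7106 degrees

23.7106


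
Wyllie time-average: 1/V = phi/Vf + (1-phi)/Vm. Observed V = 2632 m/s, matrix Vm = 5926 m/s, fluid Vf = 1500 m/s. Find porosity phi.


1/V - 1/Vm = 1/2632 - 1/5926 = 0.00021119
1/Vf - 1/Vm = 1/1500 - 1/5926 = 0.00049792
phi = 0.00021119 / 0.00049792 = 0.4241

0.4241


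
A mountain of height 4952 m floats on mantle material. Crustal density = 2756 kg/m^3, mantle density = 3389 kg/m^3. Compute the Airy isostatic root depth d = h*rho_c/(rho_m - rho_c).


rho_m - rho_c = 3389 - 2756 = 633
d = 4952 * 2756 / 633
= 13647712 / 633
= 21560.37 m

21560.37


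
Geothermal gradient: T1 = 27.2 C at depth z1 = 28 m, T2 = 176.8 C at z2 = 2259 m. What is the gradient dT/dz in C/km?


dT = 176.8 - 27.2 = 149.6 C
dz = 2259 - 28 = 2231 m
gradient = dT/dz * 1000 = 149.6/2231 * 1000 = 67.0551 C/km

67.0551


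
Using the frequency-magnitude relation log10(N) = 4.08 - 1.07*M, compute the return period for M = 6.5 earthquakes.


log10(N) = 4.08 - 1.07*6.5 = -2.875
N = 10^-2.875 = 0.001334
T = 1/N = 1/0.001334 = 749.8942 years

749.8942


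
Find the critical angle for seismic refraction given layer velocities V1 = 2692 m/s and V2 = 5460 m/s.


V1/V2 = 2692/5460 = 0.49304
theta_c = arcsin(0.49304) = 29.5406 degrees

29.5406


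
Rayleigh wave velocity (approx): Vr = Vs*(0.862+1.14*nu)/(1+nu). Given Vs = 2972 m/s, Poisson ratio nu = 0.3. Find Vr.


Numerator factor = 0.862 + 1.14*0.3 = 1.204
Denominator = 1 + 0.3 = 1.3
Vr = 2972 * 1.204 / 1.3 = 2752.53 m/s

2752.53


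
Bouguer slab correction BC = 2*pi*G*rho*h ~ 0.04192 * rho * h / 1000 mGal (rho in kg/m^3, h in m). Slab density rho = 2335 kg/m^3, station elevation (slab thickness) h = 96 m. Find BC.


BC = 0.04192 * rho * h / 1000
= 0.04192 * 2335 * 96 / 1000
= 9.3968 mGal

9.3968


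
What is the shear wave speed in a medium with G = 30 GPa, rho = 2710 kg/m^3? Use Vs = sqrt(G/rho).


Convert G to Pa: G = 30e9 Pa
Compute G/rho = 30e9 / 2710 = 11070110.7011
Vs = sqrt(11070110.7011) = 3327.18 m/s

3327.18


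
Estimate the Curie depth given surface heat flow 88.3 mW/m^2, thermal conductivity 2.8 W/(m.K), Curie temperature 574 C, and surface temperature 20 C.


T_Curie - T_surf = 574 - 20 = 554 C
Convert q to W/m^2: 88.3 mW/m^2 = 0.0883 W/m^2
d = 554 * 2.8 / 0.0883 = 17567.38 m

17567.38


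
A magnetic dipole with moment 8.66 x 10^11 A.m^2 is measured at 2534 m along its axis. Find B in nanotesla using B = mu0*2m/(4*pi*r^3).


m = 8.66 x 10^11 = 866000000000 A.m^2
2m = 1732000000000 A.m^2
r^3 = 2534^3 = 16271209304
B = (4pi*10^-7) * 1732000000000 / (4*pi * 16271209304) * 1e9
= 2176495.390407 / 204470046457.87 * 1e9
= 10644.5684 nT

10644.5684


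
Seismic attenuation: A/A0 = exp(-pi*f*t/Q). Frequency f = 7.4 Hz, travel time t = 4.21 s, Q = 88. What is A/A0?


pi*f*t/Q = pi*7.4*4.21/88 = 1.112195
A/A0 = exp(-1.112195) = 0.328836

0.328836


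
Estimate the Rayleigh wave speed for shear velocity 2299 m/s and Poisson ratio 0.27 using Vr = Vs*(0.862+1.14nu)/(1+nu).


Numerator factor = 0.862 + 1.14*0.27 = 1.1698
Denominator = 1 + 0.27 = 1.27
Vr = 2299 * 1.1698 / 1.27 = 2117.61 m/s

2117.61


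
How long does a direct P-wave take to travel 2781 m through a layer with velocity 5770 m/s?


t = x / V
= 2781 / 5770
= 0.482 s

0.482


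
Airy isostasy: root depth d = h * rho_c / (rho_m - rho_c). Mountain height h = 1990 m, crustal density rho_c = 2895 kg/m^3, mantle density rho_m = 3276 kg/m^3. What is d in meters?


rho_m - rho_c = 3276 - 2895 = 381
d = 1990 * 2895 / 381
= 5761050 / 381
= 15120.87 m

15120.87


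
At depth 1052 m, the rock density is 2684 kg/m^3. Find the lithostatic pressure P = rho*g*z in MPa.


P = rho * g * z / 1e6
= 2684 * 9.81 * 1052 / 1e6
= 27699202.08 / 1e6
= 27.6992 MPa

27.6992


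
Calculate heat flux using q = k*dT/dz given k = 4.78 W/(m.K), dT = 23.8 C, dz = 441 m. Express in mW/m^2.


q = k * dT / dz * 1000
= 4.78 * 23.8 / 441 * 1000
= 0.257968 * 1000
= 257.9683 mW/m^2

257.9683


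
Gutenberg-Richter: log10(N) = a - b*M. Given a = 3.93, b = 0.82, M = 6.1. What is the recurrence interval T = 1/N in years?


log10(N) = 3.93 - 0.82*6.1 = -1.072
N = 10^-1.072 = 0.084723
T = 1/N = 1/0.084723 = 11.8032 years

11.8032


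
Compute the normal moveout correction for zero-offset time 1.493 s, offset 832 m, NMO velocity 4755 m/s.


x/Vnmo = 832/4755 = 0.174974
(x/Vnmo)^2 = 0.030616
t0^2 = 2.229049
sqrt(2.229049 + 0.030616) = 1.503218
dt = 1.503218 - 1.493 = 0.010218

0.010218


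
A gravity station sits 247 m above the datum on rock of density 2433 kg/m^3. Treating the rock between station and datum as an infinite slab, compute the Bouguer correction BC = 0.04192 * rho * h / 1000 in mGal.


BC = 0.04192 * rho * h / 1000
= 0.04192 * 2433 * 247 / 1000
= 25.1919 mGal

25.1919


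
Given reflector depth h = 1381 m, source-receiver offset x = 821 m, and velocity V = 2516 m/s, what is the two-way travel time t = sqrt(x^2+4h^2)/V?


x^2 + 4h^2 = 821^2 + 4*1381^2 = 674041 + 7628644 = 8302685
sqrt(8302685) = 2881.438
t = 2881.438 / 2516 = 1.1452 s

1.1452


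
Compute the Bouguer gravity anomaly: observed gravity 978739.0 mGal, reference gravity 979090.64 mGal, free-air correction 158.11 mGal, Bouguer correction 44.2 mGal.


BA = g_obs - g_ref + FAC - BC
= 978739.0 - 979090.64 + 158.11 - 44.2
= -237.73 mGal

-237.73


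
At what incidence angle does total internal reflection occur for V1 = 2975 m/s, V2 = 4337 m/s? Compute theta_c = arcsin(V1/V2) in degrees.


V1/V2 = 2975/4337 = 0.685958
theta_c = arcsin(0.685958) = 43.311 degrees

43.311


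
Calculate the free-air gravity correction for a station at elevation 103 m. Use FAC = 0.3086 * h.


FAC = 0.3086 * h
= 0.3086 * 103
= 31.7858 mGal

31.7858


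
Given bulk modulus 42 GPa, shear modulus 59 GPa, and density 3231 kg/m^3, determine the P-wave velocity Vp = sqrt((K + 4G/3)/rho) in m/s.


First compute the effective modulus:
K + 4G/3 = 42e9 + 4*59e9/3 = 120666666666.67 Pa
Then divide by density:
120666666666.67 / 3231 = 37346538.7393 Pa/(kg/m^3)
Take the square root:
Vp = sqrt(37346538.7393) = 6111.18 m/s

6111.18


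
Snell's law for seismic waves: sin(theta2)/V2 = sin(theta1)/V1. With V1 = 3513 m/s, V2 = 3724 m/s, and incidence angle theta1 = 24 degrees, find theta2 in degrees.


sin(theta1) = sin(24 deg) = 0.406737
sin(theta2) = V2/V1 * sin(theta1) = 3724/3513 * 0.406737 = 0.431166
theta2 = arcsin(0.431166) = 25.5416 degrees

25.5416


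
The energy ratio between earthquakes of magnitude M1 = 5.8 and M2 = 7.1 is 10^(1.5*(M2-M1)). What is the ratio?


M2 - M1 = 7.1 - 5.8 = 1.3
1.5 * 1.3 = 1.95
ratio = 10^1.95 = 89.13

89.13


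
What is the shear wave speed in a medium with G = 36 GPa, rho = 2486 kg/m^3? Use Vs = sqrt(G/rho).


Convert G to Pa: G = 36e9 Pa
Compute G/rho = 36e9 / 2486 = 14481094.1271
Vs = sqrt(14481094.1271) = 3805.4 m/s

3805.4


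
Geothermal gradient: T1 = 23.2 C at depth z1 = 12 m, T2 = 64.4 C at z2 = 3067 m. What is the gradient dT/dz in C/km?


dT = 64.4 - 23.2 = 41.2 C
dz = 3067 - 12 = 3055 m
gradient = dT/dz * 1000 = 41.2/3055 * 1000 = 13.4861 C/km

13.4861


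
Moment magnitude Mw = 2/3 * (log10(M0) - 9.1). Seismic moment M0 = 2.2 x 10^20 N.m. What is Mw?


log10(M0) = log10(2.2 x 10^20) = 20.3424
Mw = 2/3 * (20.3424 - 9.1)
= 2/3 * 11.2424
= 7.49

7.49


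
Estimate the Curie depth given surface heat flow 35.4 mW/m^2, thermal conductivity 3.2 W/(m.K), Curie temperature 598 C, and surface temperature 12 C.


T_Curie - T_surf = 598 - 12 = 586 C
Convert q to W/m^2: 35.4 mW/m^2 = 0.0354 W/m^2
d = 586 * 3.2 / 0.0354 = 52971.75 m

52971.75


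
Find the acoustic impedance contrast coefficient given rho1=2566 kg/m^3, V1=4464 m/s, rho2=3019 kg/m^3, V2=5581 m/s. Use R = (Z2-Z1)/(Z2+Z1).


Z1 = 2566 * 4464 = 11454624
Z2 = 3019 * 5581 = 16849039
R = (16849039 - 11454624) / (16849039 + 11454624) = 5394415 / 28303663 = 0.1906

0.1906


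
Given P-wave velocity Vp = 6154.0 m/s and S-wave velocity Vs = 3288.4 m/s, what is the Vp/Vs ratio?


Vp/Vs = 6154.0 / 3288.4
= 1.8714

1.8714


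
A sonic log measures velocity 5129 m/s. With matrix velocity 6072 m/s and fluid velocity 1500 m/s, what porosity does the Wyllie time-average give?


1/V - 1/Vm = 1/5129 - 1/6072 = 3.028e-05
1/Vf - 1/Vm = 1/1500 - 1/6072 = 0.00050198
phi = 3.028e-05 / 0.00050198 = 0.0603

0.0603


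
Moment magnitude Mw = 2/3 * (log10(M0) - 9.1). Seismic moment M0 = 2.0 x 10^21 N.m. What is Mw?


log10(M0) = log10(2.0 x 10^21) = 21.301
Mw = 2/3 * (21.301 - 9.1)
= 2/3 * 12.201
= 8.13

8.13


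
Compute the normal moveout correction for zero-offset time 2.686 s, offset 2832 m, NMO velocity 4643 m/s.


x/Vnmo = 2832/4643 = 0.60995
(x/Vnmo)^2 = 0.37204
t0^2 = 7.214596
sqrt(7.214596 + 0.37204) = 2.754385
dt = 2.754385 - 2.686 = 0.068385

0.068385


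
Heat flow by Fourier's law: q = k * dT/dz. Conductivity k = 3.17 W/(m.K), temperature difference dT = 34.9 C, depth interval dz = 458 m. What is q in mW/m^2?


q = k * dT / dz * 1000
= 3.17 * 34.9 / 458 * 1000
= 0.241557 * 1000
= 241.5568 mW/m^2

241.5568


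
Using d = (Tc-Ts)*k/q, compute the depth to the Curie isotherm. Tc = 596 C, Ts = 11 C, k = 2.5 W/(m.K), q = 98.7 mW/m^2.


T_Curie - T_surf = 596 - 11 = 585 C
Convert q to W/m^2: 98.7 mW/m^2 = 0.0987 W/m^2
d = 585 * 2.5 / 0.0987 = 14817.63 m

14817.63


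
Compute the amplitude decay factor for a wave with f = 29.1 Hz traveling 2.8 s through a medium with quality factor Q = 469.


pi*f*t/Q = pi*29.1*2.8/469 = 0.545793
A/A0 = exp(-0.545793) = 0.579382

0.579382


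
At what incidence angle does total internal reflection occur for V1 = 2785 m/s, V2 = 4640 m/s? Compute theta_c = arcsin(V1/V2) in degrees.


V1/V2 = 2785/4640 = 0.600216
theta_c = arcsin(0.600216) = 36.8853 degrees

36.8853


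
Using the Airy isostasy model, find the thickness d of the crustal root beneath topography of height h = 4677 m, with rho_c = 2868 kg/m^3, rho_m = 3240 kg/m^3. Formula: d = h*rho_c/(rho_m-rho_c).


rho_m - rho_c = 3240 - 2868 = 372
d = 4677 * 2868 / 372
= 13413636 / 372
= 36058.16 m

36058.16


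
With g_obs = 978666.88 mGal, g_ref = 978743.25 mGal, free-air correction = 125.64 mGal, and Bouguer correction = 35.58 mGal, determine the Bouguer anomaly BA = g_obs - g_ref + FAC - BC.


BA = g_obs - g_ref + FAC - BC
= 978666.88 - 978743.25 + 125.64 - 35.58
= 13.69 mGal

13.69


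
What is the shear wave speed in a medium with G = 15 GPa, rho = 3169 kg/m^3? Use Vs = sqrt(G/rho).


Convert G to Pa: G = 15e9 Pa
Compute G/rho = 15e9 / 3169 = 4733354.3705
Vs = sqrt(4733354.3705) = 2175.63 m/s

2175.63


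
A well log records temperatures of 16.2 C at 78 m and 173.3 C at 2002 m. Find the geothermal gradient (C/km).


dT = 173.3 - 16.2 = 157.1 C
dz = 2002 - 78 = 1924 m
gradient = dT/dz * 1000 = 157.1/1924 * 1000 = 81.6528 C/km

81.6528


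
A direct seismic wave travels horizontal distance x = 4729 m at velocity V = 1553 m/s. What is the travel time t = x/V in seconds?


t = x / V
= 4729 / 1553
= 3.0451 s

3.0451


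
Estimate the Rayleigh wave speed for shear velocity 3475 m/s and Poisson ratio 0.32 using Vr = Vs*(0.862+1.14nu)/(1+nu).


Numerator factor = 0.862 + 1.14*0.32 = 1.2268
Denominator = 1 + 0.32 = 1.32
Vr = 3475 * 1.2268 / 1.32 = 3229.64 m/s

3229.64


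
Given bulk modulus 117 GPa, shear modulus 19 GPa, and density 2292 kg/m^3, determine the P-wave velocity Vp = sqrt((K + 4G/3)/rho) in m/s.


First compute the effective modulus:
K + 4G/3 = 117e9 + 4*19e9/3 = 142333333333.33 Pa
Then divide by density:
142333333333.33 / 2292 = 62100058.1734 Pa/(kg/m^3)
Take the square root:
Vp = sqrt(62100058.1734) = 7880.36 m/s

7880.36


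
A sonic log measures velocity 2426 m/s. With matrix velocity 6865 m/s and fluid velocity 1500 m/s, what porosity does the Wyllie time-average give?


1/V - 1/Vm = 1/2426 - 1/6865 = 0.00026653
1/Vf - 1/Vm = 1/1500 - 1/6865 = 0.000521
phi = 0.00026653 / 0.000521 = 0.5116

0.5116


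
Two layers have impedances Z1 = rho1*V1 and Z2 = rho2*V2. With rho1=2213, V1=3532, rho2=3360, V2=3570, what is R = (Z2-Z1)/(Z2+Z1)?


Z1 = 2213 * 3532 = 7816316
Z2 = 3360 * 3570 = 11995200
R = (11995200 - 7816316) / (11995200 + 7816316) = 4178884 / 19811516 = 0.2109

0.2109


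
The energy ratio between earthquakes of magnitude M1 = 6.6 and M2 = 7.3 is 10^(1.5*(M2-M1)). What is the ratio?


M2 - M1 = 7.3 - 6.6 = 0.7
1.5 * 0.7 = 1.05
ratio = 10^1.05 = 11.22

11.22


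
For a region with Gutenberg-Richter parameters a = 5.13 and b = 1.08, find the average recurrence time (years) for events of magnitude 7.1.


log10(N) = 5.13 - 1.08*7.1 = -2.538
N = 10^-2.538 = 0.002897
T = 1/N = 1/0.002897 = 345.1437 years

345.1437


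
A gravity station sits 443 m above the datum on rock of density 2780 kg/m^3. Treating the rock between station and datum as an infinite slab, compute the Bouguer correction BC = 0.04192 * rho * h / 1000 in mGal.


BC = 0.04192 * rho * h / 1000
= 0.04192 * 2780 * 443 / 1000
= 51.6262 mGal

51.6262


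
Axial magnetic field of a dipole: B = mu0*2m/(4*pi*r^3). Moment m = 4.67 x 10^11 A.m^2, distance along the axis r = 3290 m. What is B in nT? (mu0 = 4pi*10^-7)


m = 4.67 x 10^11 = 467000000000 A.m^2
2m = 934000000000 A.m^2
r^3 = 3290^3 = 35611289000
B = (4pi*10^-7) * 934000000000 / (4*pi * 35611289000) * 1e9
= 1173699.015381 / 447504655629.05 * 1e9
= 2622.7638 nT

2622.7638


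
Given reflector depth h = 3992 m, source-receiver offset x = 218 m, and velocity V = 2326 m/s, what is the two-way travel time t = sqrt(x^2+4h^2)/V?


x^2 + 4h^2 = 218^2 + 4*3992^2 = 47524 + 63744256 = 63791780
sqrt(63791780) = 7986.9756
t = 7986.9756 / 2326 = 3.4338 s

3.4338


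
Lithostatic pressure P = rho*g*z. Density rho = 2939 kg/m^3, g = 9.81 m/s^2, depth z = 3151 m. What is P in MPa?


P = rho * g * z / 1e6
= 2939 * 9.81 * 3151 / 1e6
= 90848340.09 / 1e6
= 90.8483 MPa

90.8483


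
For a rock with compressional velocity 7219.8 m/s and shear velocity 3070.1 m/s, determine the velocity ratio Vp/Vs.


Vp/Vs = 7219.8 / 3070.1
= 2.3516

2.3516


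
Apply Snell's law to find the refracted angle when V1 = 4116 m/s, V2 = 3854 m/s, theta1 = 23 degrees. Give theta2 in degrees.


sin(theta1) = sin(23 deg) = 0.390731
sin(theta2) = V2/V1 * sin(theta1) = 3854/4116 * 0.390731 = 0.36586
theta2 = arcsin(0.36586) = 21.4605 degrees

21.4605


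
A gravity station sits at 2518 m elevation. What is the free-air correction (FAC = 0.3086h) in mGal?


FAC = 0.3086 * h
= 0.3086 * 2518
= 777.0548 mGal

777.0548


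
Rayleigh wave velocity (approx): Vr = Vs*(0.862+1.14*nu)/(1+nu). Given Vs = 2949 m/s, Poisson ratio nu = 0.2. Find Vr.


Numerator factor = 0.862 + 1.14*0.2 = 1.09
Denominator = 1 + 0.2 = 1.2
Vr = 2949 * 1.09 / 1.2 = 2678.67 m/s

2678.67


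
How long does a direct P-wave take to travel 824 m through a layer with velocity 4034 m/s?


t = x / V
= 824 / 4034
= 0.2043 s

0.2043


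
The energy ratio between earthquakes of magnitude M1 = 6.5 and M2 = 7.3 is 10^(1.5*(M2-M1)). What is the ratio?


M2 - M1 = 7.3 - 6.5 = 0.8
1.5 * 0.8 = 1.2
ratio = 10^1.2 = 15.85

15.85


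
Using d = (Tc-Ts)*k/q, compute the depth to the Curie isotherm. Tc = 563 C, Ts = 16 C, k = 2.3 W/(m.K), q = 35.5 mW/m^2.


T_Curie - T_surf = 563 - 16 = 547 C
Convert q to W/m^2: 35.5 mW/m^2 = 0.0355 W/m^2
d = 547 * 2.3 / 0.0355 = 35439.44 m

35439.44


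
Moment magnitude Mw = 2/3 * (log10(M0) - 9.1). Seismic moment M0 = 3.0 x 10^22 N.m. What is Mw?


log10(M0) = log10(3.0 x 10^22) = 22.4771
Mw = 2/3 * (22.4771 - 9.1)
= 2/3 * 13.3771
= 8.92

8.92


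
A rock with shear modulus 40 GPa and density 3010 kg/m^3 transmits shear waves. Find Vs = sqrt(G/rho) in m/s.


Convert G to Pa: G = 40e9 Pa
Compute G/rho = 40e9 / 3010 = 13289036.5449
Vs = sqrt(13289036.5449) = 3645.41 m/s

3645.41


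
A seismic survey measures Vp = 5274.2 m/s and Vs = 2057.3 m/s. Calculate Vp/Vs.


Vp/Vs = 5274.2 / 2057.3
= 2.5637

2.5637


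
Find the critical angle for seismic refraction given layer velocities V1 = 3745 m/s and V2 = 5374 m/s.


V1/V2 = 3745/5374 = 0.696874
theta_c = arcsin(0.696874) = 44.1767 degrees

44.1767


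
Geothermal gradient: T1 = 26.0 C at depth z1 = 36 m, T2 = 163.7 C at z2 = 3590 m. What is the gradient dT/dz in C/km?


dT = 163.7 - 26.0 = 137.7 C
dz = 3590 - 36 = 3554 m
gradient = dT/dz * 1000 = 137.7/3554 * 1000 = 38.7451 C/km

38.7451


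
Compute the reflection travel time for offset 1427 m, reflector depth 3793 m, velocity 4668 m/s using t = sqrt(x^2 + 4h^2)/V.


x^2 + 4h^2 = 1427^2 + 4*3793^2 = 2036329 + 57547396 = 59583725
sqrt(59583725) = 7719.0495
t = 7719.0495 / 4668 = 1.6536 s

1.6536


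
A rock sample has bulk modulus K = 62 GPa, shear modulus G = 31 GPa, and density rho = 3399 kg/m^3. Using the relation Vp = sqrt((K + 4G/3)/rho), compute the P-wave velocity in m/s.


First compute the effective modulus:
K + 4G/3 = 62e9 + 4*31e9/3 = 103333333333.33 Pa
Then divide by density:
103333333333.33 / 3399 = 30401098.3623 Pa/(kg/m^3)
Take the square root:
Vp = sqrt(30401098.3623) = 5513.72 m/s

5513.72


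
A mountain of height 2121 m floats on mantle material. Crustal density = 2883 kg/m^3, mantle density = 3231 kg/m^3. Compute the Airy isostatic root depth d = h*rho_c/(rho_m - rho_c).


rho_m - rho_c = 3231 - 2883 = 348
d = 2121 * 2883 / 348
= 6114843 / 348
= 17571.39 m

17571.39


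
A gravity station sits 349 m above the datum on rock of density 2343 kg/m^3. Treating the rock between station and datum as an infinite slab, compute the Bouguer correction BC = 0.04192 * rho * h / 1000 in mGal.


BC = 0.04192 * rho * h / 1000
= 0.04192 * 2343 * 349 / 1000
= 34.2783 mGal

34.2783


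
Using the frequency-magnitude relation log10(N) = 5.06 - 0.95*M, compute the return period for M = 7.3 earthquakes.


log10(N) = 5.06 - 0.95*7.3 = -1.875
N = 10^-1.875 = 0.013335
T = 1/N = 1/0.013335 = 74.9894 years

74.9894


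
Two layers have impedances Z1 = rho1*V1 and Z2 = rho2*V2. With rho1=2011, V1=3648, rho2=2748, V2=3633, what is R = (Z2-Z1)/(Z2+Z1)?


Z1 = 2011 * 3648 = 7336128
Z2 = 2748 * 3633 = 9983484
R = (9983484 - 7336128) / (9983484 + 7336128) = 2647356 / 17319612 = 0.1529

0.1529


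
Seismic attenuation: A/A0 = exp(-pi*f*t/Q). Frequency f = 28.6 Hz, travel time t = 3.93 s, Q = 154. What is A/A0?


pi*f*t/Q = pi*28.6*3.93/154 = 2.292914
A/A0 = exp(-2.292914) = 0.100972

0.100972


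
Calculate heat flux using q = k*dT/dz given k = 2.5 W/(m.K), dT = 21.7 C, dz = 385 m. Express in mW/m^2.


q = k * dT / dz * 1000
= 2.5 * 21.7 / 385 * 1000
= 0.140909 * 1000
= 140.9091 mW/m^2

140.9091


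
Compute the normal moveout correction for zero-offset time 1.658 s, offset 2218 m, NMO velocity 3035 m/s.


x/Vnmo = 2218/3035 = 0.730807
(x/Vnmo)^2 = 0.534079
t0^2 = 2.748964
sqrt(2.748964 + 0.534079) = 1.811917
dt = 1.811917 - 1.658 = 0.153917

0.153917


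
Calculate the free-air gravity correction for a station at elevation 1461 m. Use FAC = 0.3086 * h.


FAC = 0.3086 * h
= 0.3086 * 1461
= 450.8646 mGal

450.8646


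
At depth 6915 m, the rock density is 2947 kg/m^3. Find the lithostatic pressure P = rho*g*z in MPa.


P = rho * g * z / 1e6
= 2947 * 9.81 * 6915 / 1e6
= 199913134.05 / 1e6
= 199.9131 MPa

199.9131


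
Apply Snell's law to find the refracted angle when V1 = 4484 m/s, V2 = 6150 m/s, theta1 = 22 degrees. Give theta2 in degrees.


sin(theta1) = sin(22 deg) = 0.374607
sin(theta2) = V2/V1 * sin(theta1) = 6150/4484 * 0.374607 = 0.513789
theta2 = arcsin(0.513789) = 30.9166 degrees

30.9166


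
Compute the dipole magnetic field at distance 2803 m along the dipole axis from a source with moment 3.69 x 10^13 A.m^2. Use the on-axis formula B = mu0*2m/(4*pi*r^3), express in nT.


m = 3.69 x 10^13 = 36900000000000 A.m^2
2m = 73800000000000 A.m^2
r^3 = 2803^3 = 22022635627
B = (4pi*10^-7) * 73800000000000 / (4*pi * 22022635627) * 1e9
= 92739815.133971 / 276744601193.87 * 1e9
= 335109.7537 nT

335109.7537


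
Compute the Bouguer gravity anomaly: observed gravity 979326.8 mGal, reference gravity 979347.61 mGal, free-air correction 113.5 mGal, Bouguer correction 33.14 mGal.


BA = g_obs - g_ref + FAC - BC
= 979326.8 - 979347.61 + 113.5 - 33.14
= 59.55 mGal

59.55


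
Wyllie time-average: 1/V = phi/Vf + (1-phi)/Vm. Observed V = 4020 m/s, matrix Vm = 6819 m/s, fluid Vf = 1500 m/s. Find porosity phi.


1/V - 1/Vm = 1/4020 - 1/6819 = 0.00010211
1/Vf - 1/Vm = 1/1500 - 1/6819 = 0.00052002
phi = 0.00010211 / 0.00052002 = 0.1964

0.1964


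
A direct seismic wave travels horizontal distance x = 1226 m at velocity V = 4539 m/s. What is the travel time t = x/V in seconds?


t = x / V
= 1226 / 4539
= 0.2701 s

0.2701


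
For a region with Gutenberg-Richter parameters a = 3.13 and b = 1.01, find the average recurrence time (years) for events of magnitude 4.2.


log10(N) = 3.13 - 1.01*4.2 = -1.112
N = 10^-1.112 = 0.077268
T = 1/N = 1/0.077268 = 12.942 years

12.942


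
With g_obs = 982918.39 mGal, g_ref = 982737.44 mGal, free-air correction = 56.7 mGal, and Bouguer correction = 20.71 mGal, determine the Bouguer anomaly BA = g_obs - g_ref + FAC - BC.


BA = g_obs - g_ref + FAC - BC
= 982918.39 - 982737.44 + 56.7 - 20.71
= 216.94 mGal

216.94


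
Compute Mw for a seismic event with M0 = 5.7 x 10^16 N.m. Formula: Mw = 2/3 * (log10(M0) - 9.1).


log10(M0) = log10(5.7 x 10^16) = 16.7559
Mw = 2/3 * (16.7559 - 9.1)
= 2/3 * 7.6559
= 5.1

5.1


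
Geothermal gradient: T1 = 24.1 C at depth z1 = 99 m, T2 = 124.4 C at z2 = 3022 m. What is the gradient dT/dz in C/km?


dT = 124.4 - 24.1 = 100.3 C
dz = 3022 - 99 = 2923 m
gradient = dT/dz * 1000 = 100.3/2923 * 1000 = 34.3141 C/km

34.3141


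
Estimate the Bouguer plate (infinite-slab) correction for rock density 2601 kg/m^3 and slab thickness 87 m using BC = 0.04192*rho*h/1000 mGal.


BC = 0.04192 * rho * h / 1000
= 0.04192 * 2601 * 87 / 1000
= 9.486 mGal

9.486


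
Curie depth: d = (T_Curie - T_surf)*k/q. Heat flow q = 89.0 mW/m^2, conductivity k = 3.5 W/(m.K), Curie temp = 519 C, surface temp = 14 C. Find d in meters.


T_Curie - T_surf = 519 - 14 = 505 C
Convert q to W/m^2: 89.0 mW/m^2 = 0.089 W/m^2
d = 505 * 3.5 / 0.089 = 19859.55 m

19859.55


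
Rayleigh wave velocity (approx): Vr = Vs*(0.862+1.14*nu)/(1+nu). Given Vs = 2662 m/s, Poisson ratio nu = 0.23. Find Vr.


Numerator factor = 0.862 + 1.14*0.23 = 1.1242
Denominator = 1 + 0.23 = 1.23
Vr = 2662 * 1.1242 / 1.23 = 2433.02 m/s

2433.02


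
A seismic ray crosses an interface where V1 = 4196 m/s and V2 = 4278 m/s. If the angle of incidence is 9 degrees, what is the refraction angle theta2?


sin(theta1) = sin(9 deg) = 0.156434
sin(theta2) = V2/V1 * sin(theta1) = 4278/4196 * 0.156434 = 0.159492
theta2 = arcsin(0.159492) = 9.1774 degrees

9.1774


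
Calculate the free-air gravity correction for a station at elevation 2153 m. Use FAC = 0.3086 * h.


FAC = 0.3086 * h
= 0.3086 * 2153
= 664.4158 mGal

664.4158


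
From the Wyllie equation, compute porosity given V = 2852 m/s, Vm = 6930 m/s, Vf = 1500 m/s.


1/V - 1/Vm = 1/2852 - 1/6930 = 0.00020633
1/Vf - 1/Vm = 1/1500 - 1/6930 = 0.00052237
phi = 0.00020633 / 0.00052237 = 0.395

0.395


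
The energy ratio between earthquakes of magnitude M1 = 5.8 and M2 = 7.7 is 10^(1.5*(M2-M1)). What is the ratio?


M2 - M1 = 7.7 - 5.8 = 1.9
1.5 * 1.9 = 2.85
ratio = 10^2.85 = 707.95

707.95


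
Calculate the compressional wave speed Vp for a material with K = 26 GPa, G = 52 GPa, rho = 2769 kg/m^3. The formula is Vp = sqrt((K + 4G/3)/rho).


First compute the effective modulus:
K + 4G/3 = 26e9 + 4*52e9/3 = 95333333333.33 Pa
Then divide by density:
95333333333.33 / 2769 = 34428794.9922 Pa/(kg/m^3)
Take the square root:
Vp = sqrt(34428794.9922) = 5867.61 m/s

5867.61


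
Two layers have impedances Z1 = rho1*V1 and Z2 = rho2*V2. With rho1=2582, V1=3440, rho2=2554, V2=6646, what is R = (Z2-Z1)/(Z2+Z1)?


Z1 = 2582 * 3440 = 8882080
Z2 = 2554 * 6646 = 16973884
R = (16973884 - 8882080) / (16973884 + 8882080) = 8091804 / 25855964 = 0.313

0.313


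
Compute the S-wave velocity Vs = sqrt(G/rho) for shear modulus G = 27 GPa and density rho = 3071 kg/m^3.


Convert G to Pa: G = 27e9 Pa
Compute G/rho = 27e9 / 3071 = 8791924.4546
Vs = sqrt(8791924.4546) = 2965.12 m/s

2965.12


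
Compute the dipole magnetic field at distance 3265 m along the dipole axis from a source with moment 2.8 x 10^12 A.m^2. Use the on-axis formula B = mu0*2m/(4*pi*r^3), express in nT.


m = 2.8 x 10^12 = 2800000000000 A.m^2
2m = 5600000000000 A.m^2
r^3 = 3265^3 = 34805634625
B = (4pi*10^-7) * 5600000000000 / (4*pi * 34805634625) * 1e9
= 7037167.544041 / 437380504165.72 * 1e9
= 16089.3489 nT

16089.3489


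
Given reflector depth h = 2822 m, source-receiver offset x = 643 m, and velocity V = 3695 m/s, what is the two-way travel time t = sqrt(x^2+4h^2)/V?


x^2 + 4h^2 = 643^2 + 4*2822^2 = 413449 + 31854736 = 32268185
sqrt(32268185) = 5680.5092
t = 5680.5092 / 3695 = 1.5374 s

1.5374


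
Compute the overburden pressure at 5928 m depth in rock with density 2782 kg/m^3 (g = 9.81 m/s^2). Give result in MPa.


P = rho * g * z / 1e6
= 2782 * 9.81 * 5928 / 1e6
= 161783537.76 / 1e6
= 161.7835 MPa

161.7835


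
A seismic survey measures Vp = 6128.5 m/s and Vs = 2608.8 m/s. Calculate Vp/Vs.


Vp/Vs = 6128.5 / 2608.8
= 2.3492

2.3492


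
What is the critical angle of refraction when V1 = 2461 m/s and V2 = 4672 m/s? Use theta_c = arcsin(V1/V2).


V1/V2 = 2461/4672 = 0.526755
theta_c = arcsin(0.526755) = 31.7865 degrees

31.7865


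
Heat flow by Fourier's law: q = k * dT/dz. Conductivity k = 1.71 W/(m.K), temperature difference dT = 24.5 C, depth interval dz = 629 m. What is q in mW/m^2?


q = k * dT / dz * 1000
= 1.71 * 24.5 / 629 * 1000
= 0.066606 * 1000
= 66.6057 mW/m^2

66.6057


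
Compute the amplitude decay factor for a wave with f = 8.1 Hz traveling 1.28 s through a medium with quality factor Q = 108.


pi*f*t/Q = pi*8.1*1.28/108 = 0.301593
A/A0 = exp(-0.301593) = 0.739639

0.739639


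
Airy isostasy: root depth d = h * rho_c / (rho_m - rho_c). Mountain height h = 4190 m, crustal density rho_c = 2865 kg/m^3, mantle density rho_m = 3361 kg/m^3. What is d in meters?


rho_m - rho_c = 3361 - 2865 = 496
d = 4190 * 2865 / 496
= 12004350 / 496
= 24202.32 m

24202.32


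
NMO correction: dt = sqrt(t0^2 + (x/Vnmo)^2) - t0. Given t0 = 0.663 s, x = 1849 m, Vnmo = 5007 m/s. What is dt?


x/Vnmo = 1849/5007 = 0.369283
(x/Vnmo)^2 = 0.13637
t0^2 = 0.439569
sqrt(0.439569 + 0.13637) = 0.758906
dt = 0.758906 - 0.663 = 0.095906

0.095906


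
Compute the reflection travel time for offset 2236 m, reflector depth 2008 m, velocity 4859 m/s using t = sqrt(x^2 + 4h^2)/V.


x^2 + 4h^2 = 2236^2 + 4*2008^2 = 4999696 + 16128256 = 21127952
sqrt(21127952) = 4596.5152
t = 4596.5152 / 4859 = 0.946 s

0.946


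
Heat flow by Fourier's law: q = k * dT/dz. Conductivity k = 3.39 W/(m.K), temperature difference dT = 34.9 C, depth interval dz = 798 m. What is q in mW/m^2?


q = k * dT / dz * 1000
= 3.39 * 34.9 / 798 * 1000
= 0.148259 * 1000
= 148.2594 mW/m^2

148.2594


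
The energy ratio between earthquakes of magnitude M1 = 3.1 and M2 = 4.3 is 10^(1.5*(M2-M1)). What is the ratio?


M2 - M1 = 4.3 - 3.1 = 1.2
1.5 * 1.2 = 1.8
ratio = 10^1.8 = 63.1

63.1


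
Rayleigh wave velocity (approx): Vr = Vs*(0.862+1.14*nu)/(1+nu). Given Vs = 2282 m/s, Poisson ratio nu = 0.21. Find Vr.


Numerator factor = 0.862 + 1.14*0.21 = 1.1014
Denominator = 1 + 0.21 = 1.21
Vr = 2282 * 1.1014 / 1.21 = 2077.19 m/s

2077.19


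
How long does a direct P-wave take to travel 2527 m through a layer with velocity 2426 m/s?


t = x / V
= 2527 / 2426
= 1.0416 s

1.0416
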